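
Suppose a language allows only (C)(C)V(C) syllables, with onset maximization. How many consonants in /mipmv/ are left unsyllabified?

The consonants /m/, /v/ cannot be parsed into a legal (C)(C)V(C) syllable (at most one coda consonant is licensed; onsets may contain at most 2 consonants).

2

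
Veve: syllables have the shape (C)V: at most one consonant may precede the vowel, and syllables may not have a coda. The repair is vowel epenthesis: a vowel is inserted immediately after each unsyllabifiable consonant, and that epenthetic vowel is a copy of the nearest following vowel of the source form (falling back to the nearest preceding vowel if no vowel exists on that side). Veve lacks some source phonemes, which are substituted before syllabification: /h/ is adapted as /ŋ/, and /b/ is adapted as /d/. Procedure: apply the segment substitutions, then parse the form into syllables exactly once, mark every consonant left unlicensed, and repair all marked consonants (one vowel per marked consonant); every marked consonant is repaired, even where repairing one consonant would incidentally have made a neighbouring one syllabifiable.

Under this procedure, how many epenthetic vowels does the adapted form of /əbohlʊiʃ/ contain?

2

After substitution the input is /ədoŋlʊiʃ/.
The unsyllabifiable consonants are /ŋ/, /ʃ/; each receives one epenthetic vowel.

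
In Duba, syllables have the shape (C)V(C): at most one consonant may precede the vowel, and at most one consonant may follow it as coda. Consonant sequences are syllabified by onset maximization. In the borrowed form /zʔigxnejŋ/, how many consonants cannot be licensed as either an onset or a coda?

3

Syllabifying with onset maximization leaves /z/, /x/, /ŋ/ stranded (at most one coda consonant is licensed; onsets are limited to one consonant).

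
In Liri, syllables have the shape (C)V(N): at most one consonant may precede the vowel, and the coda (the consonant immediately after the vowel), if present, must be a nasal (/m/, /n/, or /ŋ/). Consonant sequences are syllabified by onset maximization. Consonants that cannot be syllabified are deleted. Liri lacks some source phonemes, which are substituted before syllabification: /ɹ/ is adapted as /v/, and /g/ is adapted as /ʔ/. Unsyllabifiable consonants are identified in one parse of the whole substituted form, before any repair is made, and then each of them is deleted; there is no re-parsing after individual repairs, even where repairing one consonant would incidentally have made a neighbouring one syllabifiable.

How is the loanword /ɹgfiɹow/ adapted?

fivo

Substitution: /ɹ/ → /v/, /g/ → /ʔ/, giving /vʔfivow/.
Under (C)V(N), the unsyllabifiable consonants are /v/, /ʔ/, /w/ (only a nasal (/m/, /n/, or /ŋ/) is licensed in coda position; onsets are limited to one consonant).
Each unlicensed consonant is deleted: /v/, /ʔ/, /w/.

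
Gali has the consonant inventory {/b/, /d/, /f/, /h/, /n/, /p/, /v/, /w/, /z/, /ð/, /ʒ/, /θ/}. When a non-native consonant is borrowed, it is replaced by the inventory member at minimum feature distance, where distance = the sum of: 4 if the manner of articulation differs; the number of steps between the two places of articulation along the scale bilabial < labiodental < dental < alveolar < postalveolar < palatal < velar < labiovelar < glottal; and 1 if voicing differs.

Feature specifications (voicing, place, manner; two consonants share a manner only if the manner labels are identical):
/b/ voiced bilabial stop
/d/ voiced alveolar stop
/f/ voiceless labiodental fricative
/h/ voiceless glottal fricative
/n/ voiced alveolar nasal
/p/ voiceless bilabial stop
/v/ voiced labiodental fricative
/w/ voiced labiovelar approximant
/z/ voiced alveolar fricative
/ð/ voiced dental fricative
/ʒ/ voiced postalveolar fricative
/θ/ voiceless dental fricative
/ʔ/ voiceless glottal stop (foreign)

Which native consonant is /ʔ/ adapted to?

h

/h/ is closest: manner differs (stop→fricative, +4), place distance 0 (glottal→glottal), same voicing; total 4. Next closest is /d/ at distance 6.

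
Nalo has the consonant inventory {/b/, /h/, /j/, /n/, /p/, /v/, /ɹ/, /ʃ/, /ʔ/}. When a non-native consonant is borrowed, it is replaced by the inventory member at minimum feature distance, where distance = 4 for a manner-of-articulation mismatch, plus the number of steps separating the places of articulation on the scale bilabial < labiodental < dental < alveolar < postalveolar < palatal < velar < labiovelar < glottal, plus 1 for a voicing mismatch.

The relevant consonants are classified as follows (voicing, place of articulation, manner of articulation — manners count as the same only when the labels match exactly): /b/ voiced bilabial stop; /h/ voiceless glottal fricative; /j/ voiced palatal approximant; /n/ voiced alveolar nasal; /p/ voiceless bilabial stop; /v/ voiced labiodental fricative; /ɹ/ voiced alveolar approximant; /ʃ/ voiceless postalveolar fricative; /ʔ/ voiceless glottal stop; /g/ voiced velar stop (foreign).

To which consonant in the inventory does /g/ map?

/ʔ/ is closest: same manner (stop), place distance 2 (velar→glottal), voicing differs (+1); total 3. Next closest is /j/ at distance 5.

ʔ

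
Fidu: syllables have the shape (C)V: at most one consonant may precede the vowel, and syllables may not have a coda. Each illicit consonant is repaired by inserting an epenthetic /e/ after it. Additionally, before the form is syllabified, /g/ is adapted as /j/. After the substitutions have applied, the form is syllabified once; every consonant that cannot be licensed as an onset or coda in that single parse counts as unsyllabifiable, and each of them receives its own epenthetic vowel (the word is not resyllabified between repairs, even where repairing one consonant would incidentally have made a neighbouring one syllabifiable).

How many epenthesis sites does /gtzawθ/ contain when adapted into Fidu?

4

After substitution the input is /jtzawθ/.
The unsyllabifiable consonants are /j/, /t/, /w/, /θ/; each receives one epenthetic vowel.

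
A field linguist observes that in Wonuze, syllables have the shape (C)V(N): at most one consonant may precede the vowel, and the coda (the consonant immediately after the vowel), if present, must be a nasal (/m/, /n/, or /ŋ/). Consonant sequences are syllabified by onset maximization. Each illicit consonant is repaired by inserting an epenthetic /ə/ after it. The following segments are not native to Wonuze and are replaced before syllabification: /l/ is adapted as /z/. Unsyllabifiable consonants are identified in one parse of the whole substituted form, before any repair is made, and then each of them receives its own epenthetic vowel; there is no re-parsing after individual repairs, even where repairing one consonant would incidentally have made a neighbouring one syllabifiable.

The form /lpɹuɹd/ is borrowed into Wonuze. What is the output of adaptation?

Substitution: /l/ → /z/, giving /zpɹuɹd/.
The consonants /z/, /p/, /ɹ/, /d/ cannot be parsed into a legal (C)V(N) syllable (only a nasal (/m/, /n/, or /ŋ/) is licensed in coda position; onsets are limited to one consonant).
Epenthesis after each stranded consonant: /z/ → /zə/, /p/ → /pə/, /ɹ/ → /ɹə/, /d/ → /də/.

zəpəɹuɹədə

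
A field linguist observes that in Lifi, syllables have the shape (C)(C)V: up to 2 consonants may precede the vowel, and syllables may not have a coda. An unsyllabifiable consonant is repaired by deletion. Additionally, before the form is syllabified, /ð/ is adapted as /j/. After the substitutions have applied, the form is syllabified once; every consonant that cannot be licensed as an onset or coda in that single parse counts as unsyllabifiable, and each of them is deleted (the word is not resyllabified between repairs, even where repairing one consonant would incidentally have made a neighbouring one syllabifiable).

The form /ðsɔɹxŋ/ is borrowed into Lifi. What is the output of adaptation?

Substitution: /ð/ → /j/, giving /jsɔɹxŋ/.
The consonants /ɹ/, /x/, /ŋ/ cannot be parsed into a legal (C)(C)V syllable (no codas are permitted; onsets may contain at most 2 consonants).
Deletion applies to /ɹ/, /x/, /ŋ/.

jsɔ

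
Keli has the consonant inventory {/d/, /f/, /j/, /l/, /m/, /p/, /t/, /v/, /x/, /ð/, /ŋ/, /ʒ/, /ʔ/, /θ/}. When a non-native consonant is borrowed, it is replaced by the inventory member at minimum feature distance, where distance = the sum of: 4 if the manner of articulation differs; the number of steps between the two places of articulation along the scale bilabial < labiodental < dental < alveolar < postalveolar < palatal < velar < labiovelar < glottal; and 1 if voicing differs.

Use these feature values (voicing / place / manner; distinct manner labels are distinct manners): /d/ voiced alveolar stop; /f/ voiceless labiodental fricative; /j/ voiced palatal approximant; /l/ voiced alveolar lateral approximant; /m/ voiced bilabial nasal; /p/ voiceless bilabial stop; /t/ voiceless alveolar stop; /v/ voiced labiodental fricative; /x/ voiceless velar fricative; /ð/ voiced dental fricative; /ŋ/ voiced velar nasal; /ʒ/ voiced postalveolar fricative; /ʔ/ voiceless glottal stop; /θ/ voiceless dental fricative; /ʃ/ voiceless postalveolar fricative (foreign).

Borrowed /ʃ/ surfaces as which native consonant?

ʒ

/ʒ/ is closest: same manner (fricative), place distance 0 (postalveolar→postalveolar), voicing differs (+1); total 1. Next closest is /x/ at distance 2.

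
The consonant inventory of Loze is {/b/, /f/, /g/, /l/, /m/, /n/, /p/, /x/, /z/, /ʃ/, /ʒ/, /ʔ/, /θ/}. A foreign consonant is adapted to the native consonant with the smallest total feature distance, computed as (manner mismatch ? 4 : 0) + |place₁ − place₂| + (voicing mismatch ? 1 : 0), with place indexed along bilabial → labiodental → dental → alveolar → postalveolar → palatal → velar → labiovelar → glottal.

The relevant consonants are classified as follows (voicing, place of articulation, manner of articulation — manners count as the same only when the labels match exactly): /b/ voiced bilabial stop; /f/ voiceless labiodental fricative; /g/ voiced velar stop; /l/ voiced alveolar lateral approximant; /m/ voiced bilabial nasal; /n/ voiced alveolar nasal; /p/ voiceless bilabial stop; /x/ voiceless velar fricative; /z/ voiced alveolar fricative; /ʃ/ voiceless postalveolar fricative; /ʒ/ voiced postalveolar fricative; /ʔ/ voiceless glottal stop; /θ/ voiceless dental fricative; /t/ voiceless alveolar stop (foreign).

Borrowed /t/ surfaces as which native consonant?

/p/ is closest: same manner (stop), place distance 3 (alveolar→bilabial), same voicing; total 3. Next closest is /b/ at distance 4.

p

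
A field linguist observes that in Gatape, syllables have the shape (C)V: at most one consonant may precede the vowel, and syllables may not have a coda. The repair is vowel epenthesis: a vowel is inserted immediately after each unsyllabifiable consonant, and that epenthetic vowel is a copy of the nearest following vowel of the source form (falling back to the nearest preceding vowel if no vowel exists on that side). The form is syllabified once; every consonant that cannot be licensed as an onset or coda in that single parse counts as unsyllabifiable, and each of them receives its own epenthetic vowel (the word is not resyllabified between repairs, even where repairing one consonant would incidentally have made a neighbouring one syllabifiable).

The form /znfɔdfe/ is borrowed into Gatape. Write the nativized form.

zɔnɔfɔdefe

The consonants /z/, /n/, /d/ cannot be parsed into a legal (C)V syllable (no codas are permitted; onsets are limited to one consonant).
Epenthesis after each stranded consonant: /z/ → /zɔ/, /n/ → /nɔ/, /d/ → /de/.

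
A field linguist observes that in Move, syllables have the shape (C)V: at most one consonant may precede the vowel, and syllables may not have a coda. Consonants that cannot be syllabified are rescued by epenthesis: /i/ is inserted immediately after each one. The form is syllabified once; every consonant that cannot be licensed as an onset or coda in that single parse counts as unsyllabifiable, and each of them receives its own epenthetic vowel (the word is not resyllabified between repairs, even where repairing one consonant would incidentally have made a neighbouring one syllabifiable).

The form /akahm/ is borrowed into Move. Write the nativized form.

Under (C)V, the unsyllabifiable consonants are /h/, /m/ (no codas are permitted; onsets are limited to one consonant).
Inserting the epenthetic vowel yields /h/ → /hi/, /m/ → /mi/.

akahimi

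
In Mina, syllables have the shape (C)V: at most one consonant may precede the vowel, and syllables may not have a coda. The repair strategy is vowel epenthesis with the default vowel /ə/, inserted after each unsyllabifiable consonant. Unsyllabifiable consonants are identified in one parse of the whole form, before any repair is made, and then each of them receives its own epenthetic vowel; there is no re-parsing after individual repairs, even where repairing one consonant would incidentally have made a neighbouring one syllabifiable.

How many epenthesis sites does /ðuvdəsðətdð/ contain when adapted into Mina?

The unsyllabifiable consonants are /v/, /s/, /t/, /d/, /ð/; each receives one epenthetic vowel.

5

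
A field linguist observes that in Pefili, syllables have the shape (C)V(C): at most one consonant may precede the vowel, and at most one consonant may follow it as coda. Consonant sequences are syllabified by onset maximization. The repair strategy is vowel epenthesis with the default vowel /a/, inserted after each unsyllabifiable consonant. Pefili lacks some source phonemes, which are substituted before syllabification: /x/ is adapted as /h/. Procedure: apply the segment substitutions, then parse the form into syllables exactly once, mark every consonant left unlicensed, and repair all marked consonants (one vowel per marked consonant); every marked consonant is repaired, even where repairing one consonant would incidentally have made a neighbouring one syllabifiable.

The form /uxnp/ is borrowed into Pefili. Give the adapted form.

Substitution: /x/ → /h/, giving /uhnp/.
The consonants /n/, /p/ cannot be parsed into a legal (C)V(C) syllable (at most one coda consonant is licensed; onsets are limited to one consonant).
Inserting the epenthetic vowel yields /n/ → /na/, /p/ → /pa/.

uhnapa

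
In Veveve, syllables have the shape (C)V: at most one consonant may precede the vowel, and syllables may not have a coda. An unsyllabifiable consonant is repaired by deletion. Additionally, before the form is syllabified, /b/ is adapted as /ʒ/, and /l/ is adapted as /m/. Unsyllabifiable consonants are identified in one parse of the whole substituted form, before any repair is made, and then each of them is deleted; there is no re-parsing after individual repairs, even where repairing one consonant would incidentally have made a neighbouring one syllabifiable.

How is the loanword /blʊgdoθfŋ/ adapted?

mʊdo

Substitution: /b/ → /ʒ/, /l/ → /m/, giving /ʒmʊgdoθfŋ/.
The consonants /ʒ/, /g/, /θ/, /f/, /ŋ/ cannot be parsed into a legal (C)V syllable (no codas are permitted; onsets are limited to one consonant).
Deleting the stranded consonants removes /ʒ/, /g/, /θ/, /f/, /ŋ/.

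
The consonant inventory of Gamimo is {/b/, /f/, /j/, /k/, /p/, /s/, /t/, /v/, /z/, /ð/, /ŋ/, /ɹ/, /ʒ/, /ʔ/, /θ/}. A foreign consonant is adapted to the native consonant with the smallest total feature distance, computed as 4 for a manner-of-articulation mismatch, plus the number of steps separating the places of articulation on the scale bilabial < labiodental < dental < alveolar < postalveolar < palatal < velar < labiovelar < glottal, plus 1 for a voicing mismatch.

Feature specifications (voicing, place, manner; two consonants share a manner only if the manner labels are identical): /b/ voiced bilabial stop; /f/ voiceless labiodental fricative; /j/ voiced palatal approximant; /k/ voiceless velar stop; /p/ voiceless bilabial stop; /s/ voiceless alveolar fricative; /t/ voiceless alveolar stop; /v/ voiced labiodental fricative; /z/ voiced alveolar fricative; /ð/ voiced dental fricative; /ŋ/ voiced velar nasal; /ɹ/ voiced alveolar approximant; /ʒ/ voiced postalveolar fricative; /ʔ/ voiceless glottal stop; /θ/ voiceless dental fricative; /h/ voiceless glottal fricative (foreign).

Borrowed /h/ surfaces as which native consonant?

ʔ

/ʔ/ is closest: manner differs (fricative→stop, +4), place distance 0 (glottal→glottal), same voicing; total 4. Next closest is /s/ at distance 5.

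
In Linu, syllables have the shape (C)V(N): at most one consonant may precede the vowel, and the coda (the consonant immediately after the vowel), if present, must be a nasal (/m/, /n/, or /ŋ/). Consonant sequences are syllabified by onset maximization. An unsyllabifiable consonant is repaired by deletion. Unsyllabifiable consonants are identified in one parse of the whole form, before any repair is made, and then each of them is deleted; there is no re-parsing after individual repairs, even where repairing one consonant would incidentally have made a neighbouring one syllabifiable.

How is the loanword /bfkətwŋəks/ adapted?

kəŋə

Syllabifying with onset maximization leaves /b/, /f/, /t/, /w/, /k/, /s/ stranded (only a nasal (/m/, /n/, or /ŋ/) is licensed in coda position; onsets are limited to one consonant).
Deletion applies to /b/, /f/, /t/, /w/, /k/, /s/.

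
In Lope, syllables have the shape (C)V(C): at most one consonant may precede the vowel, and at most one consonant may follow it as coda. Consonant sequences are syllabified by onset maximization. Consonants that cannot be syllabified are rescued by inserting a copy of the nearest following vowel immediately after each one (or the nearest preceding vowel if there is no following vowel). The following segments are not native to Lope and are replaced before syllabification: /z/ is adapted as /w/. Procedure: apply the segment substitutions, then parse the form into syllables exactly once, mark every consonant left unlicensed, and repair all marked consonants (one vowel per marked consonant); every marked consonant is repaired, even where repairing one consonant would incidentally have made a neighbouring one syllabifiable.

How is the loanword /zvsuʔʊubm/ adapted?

wuvusuʔʊubmu

Substitution: /z/ → /w/, giving /wvsuʔʊubm/.
Syllabifying with onset maximization leaves /w/, /v/, /m/ stranded (at most one coda consonant is licensed; onsets are limited to one consonant).
Inserting the epenthetic vowel yields /w/ → /wu/, /v/ → /vu/, /m/ → /mu/.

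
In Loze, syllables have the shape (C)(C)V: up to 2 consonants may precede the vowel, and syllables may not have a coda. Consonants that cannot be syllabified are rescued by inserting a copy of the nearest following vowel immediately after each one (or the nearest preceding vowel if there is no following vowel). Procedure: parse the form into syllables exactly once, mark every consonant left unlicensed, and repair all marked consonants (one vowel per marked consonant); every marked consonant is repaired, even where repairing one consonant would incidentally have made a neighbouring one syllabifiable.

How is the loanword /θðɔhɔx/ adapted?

θðɔhɔxɔ

Under (C)(C)V, the unsyllabifiable consonants are /x/ (no codas are permitted; onsets may contain at most 2 consonants).
Inserting the epenthetic vowel yields /x/ → /xɔ/.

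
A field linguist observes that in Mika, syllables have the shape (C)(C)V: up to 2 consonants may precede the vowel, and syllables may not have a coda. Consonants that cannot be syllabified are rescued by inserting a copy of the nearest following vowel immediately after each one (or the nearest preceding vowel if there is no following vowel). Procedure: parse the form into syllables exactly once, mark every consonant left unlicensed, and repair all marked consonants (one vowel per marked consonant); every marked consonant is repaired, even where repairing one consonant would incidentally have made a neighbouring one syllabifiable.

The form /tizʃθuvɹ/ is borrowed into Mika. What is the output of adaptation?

Under (C)(C)V, the unsyllabifiable consonants are /z/, /v/, /ɹ/ (no codas are permitted; onsets may contain at most 2 consonants).
Epenthesis after each stranded consonant: /z/ → /zu/, /v/ → /vu/, /ɹ/ → /ɹu/.

tizuʃθuvuɹu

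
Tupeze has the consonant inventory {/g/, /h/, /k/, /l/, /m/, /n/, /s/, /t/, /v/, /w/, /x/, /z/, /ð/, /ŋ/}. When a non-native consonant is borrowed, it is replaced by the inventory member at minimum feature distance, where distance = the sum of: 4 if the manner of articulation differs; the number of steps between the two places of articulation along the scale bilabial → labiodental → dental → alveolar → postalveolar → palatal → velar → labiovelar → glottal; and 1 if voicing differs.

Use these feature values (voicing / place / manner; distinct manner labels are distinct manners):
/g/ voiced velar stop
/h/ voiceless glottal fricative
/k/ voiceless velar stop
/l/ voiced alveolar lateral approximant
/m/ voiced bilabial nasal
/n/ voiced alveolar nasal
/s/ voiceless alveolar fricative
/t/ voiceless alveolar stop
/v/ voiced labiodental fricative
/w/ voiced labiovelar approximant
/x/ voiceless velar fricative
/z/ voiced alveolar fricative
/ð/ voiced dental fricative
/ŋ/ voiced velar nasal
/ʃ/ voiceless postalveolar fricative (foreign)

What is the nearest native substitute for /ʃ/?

/s/ is closest: same manner (fricative), place distance 1 (postalveolar→alveolar), same voicing; total 1. Next closest is /x/ at distance 2.

s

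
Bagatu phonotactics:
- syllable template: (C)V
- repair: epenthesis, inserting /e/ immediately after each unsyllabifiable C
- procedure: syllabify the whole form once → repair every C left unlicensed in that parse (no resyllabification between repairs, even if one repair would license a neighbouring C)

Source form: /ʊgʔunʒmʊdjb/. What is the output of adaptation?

The consonants /g/, /n/, /ʒ/, /d/, /j/, /b/ cannot be parsed into a legal (C)V syllable (no codas are permitted; onsets are limited to one consonant).
Epenthesis after each stranded consonant: /g/ → /ge/, /n/ → /ne/, /ʒ/ → /ʒe/, /d/ → /de/, /j/ → /je/, /b/ → /be/.

ʊgeʔuneʒemʊdejebe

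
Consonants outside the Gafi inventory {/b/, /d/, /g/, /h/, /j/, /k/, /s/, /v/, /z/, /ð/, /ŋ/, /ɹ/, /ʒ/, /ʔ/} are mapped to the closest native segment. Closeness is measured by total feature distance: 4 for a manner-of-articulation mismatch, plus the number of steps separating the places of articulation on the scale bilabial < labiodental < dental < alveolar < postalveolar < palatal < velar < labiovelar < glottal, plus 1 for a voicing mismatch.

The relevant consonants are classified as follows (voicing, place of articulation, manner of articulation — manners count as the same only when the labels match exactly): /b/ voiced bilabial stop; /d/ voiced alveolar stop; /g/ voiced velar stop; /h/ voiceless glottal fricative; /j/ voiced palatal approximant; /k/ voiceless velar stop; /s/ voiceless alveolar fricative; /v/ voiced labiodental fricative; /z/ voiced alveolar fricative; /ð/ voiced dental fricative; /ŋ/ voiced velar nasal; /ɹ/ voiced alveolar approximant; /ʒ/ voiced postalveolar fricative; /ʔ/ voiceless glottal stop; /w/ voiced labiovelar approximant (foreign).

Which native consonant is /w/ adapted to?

/j/ is closest: same manner (approximant), place distance 2 (labiovelar→palatal), same voicing; total 2. Next closest is /ɹ/ at distance 4.

j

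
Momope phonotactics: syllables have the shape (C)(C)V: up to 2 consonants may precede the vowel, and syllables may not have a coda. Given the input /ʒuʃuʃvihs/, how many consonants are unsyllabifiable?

2

Under (C)(C)V, the unsyllabifiable consonants are /h/, /s/ (no codas are permitted; onsets may contain at most 2 consonants).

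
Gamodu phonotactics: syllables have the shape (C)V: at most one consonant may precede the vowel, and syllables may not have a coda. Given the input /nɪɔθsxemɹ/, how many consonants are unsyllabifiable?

The consonants /θ/, /s/, /m/, /ɹ/ cannot be parsed into a legal (C)V syllable (no codas are permitted; onsets are limited to one consonant).

4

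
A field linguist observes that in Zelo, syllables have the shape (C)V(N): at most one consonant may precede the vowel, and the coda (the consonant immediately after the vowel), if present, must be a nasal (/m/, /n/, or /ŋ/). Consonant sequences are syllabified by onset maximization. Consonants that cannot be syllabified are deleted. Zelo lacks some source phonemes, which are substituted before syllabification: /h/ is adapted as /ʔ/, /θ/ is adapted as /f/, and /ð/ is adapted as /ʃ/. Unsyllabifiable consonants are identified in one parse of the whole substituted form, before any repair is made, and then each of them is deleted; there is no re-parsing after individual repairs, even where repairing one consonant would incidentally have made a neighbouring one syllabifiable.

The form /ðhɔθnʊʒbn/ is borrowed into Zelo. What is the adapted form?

Substitution: /ð/ → /ʃ/, /h/ → /ʔ/, /θ/ → /f/, giving /ʃʔɔfnʊʒbn/.
Under (C)V(N), the unsyllabifiable consonants are /ʃ/, /f/, /ʒ/, /b/, /n/ (only a nasal (/m/, /n/, or /ŋ/) is licensed in coda position; onsets are limited to one consonant).
Deletion applies to /ʃ/, /f/, /ʒ/, /b/, /n/.

ʔɔnʊ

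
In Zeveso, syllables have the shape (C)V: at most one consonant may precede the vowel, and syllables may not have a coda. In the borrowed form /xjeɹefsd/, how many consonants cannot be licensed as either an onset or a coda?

Under (C)V, the unsyllabifiable consonants are /x/, /f/, /s/, /d/ (no codas are permitted; onsets are limited to one consonant).

4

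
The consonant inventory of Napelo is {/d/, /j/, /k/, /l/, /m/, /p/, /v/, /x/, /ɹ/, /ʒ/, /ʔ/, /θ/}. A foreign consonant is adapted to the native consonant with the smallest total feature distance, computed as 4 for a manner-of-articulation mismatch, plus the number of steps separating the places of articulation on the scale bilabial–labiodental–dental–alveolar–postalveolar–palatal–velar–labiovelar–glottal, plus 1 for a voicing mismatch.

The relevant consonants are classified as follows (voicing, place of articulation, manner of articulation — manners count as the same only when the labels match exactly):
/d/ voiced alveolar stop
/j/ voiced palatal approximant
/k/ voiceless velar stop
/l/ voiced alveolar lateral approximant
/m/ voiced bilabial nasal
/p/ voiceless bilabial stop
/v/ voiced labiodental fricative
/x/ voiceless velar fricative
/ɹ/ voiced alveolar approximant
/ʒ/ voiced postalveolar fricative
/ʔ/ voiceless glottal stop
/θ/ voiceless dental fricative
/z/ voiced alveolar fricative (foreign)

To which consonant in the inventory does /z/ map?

ʒ

/ʒ/ is closest: same manner (fricative), place distance 1 (alveolar→postalveolar), same voicing; total 1. Next closest is /v/ at distance 2.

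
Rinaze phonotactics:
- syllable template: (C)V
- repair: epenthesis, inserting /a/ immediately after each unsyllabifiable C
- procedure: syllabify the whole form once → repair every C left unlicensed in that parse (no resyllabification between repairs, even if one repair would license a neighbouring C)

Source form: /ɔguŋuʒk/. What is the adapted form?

ɔguŋuʒaka

Under (C)V, the unsyllabifiable consonants are /ʒ/, /k/ (no codas are permitted; onsets are limited to one consonant).
Epenthesis after each stranded consonant: /ʒ/ → /ʒa/, /k/ → /ka/.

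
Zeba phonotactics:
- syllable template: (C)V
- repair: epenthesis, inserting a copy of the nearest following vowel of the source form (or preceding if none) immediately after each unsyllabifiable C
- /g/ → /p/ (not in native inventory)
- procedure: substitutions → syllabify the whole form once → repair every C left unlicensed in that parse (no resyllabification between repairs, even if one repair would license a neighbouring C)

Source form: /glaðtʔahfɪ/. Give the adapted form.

Substitution: /g/ → /p/, giving /plaðtʔahfɪ/.
Under (C)V, the unsyllabifiable consonants are /p/, /ð/, /t/, /h/ (no codas are permitted; onsets are limited to one consonant).
Each unlicensed consonant becomes the onset of a new syllable: /p/ → /pa/, /ð/ → /ða/, /t/ → /ta/, /h/ → /hɪ/.

palaðataʔahɪfɪ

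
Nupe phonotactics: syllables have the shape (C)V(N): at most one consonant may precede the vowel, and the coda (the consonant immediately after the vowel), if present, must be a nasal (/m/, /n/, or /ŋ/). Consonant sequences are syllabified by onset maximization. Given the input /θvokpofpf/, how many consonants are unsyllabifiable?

5

Syllabifying with onset maximization leaves /θ/, /k/, /f/, /p/, /f/ stranded (only a nasal (/m/, /n/, or /ŋ/) is licensed in coda position; onsets are limited to one consonant).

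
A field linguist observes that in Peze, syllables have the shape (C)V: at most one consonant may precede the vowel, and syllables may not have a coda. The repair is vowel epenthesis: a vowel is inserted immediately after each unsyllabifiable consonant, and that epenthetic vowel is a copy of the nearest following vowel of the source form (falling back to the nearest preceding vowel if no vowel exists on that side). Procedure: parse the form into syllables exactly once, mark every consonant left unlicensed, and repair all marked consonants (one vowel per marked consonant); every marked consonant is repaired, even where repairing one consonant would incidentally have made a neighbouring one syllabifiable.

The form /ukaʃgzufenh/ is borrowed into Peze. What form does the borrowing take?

ukaʃuguzufenehe

The consonants /ʃ/, /g/, /n/, /h/ cannot be parsed into a legal (C)V syllable (no codas are permitted; onsets are limited to one consonant).
Inserting the epenthetic vowel yields /ʃ/ → /ʃu/, /g/ → /gu/, /n/ → /ne/, /h/ → /he/.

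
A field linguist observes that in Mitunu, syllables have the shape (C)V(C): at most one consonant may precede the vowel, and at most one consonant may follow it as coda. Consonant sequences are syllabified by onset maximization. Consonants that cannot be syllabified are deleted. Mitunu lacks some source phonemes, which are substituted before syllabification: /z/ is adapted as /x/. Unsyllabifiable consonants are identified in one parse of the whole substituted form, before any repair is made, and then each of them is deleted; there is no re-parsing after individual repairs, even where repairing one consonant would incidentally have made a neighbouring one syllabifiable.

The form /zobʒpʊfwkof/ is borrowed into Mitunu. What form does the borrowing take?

xobpʊfkof

Substitution: /z/ → /x/, giving /xobʒpʊfwkof/.
The consonants /ʒ/, /w/ cannot be parsed into a legal (C)V(C) syllable (at most one coda consonant is licensed; onsets are limited to one consonant).
Each unlicensed consonant is deleted: /ʒ/, /w/.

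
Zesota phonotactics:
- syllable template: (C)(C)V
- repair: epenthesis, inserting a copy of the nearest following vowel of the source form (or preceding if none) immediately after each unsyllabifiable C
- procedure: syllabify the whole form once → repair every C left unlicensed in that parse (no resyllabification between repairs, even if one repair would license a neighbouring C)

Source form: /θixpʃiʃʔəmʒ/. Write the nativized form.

θixipʃiʃʔəməʒə

Under (C)(C)V, the unsyllabifiable consonants are /x/, /m/, /ʒ/ (no codas are permitted; onsets may contain at most 2 consonants).
Inserting the epenthetic vowel yields /x/ → /xi/, /m/ → /mə/, /ʒ/ → /ʒə/.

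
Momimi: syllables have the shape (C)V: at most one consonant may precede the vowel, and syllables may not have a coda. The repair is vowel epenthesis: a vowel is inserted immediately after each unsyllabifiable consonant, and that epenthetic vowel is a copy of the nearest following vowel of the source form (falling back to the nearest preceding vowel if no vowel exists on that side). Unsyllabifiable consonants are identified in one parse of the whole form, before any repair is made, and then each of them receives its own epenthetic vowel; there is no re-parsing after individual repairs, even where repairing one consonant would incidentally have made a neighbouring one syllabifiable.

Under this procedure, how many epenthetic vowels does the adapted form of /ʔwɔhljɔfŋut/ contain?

5

The unsyllabifiable consonants are /ʔ/, /h/, /l/, /f/, /t/; each receives one epenthetic vowel.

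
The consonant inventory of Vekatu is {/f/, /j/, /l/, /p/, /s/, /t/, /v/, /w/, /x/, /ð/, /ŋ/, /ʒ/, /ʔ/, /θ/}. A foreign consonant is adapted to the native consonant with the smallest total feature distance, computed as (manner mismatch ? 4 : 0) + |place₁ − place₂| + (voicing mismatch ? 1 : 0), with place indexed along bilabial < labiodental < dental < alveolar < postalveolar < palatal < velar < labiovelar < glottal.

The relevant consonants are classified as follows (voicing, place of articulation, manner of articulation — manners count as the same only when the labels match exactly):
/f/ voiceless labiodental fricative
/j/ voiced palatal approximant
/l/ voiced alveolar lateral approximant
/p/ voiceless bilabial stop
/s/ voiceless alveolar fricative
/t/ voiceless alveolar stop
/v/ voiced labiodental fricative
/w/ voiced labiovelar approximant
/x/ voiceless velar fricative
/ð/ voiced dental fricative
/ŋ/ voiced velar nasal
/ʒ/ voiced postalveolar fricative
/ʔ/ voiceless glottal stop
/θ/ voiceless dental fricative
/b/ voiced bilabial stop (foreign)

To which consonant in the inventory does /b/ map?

/p/ is closest: same manner (stop), place distance 0 (bilabial→bilabial), voicing differs (+1); total 1. Next closest is /t/ at distance 4.

p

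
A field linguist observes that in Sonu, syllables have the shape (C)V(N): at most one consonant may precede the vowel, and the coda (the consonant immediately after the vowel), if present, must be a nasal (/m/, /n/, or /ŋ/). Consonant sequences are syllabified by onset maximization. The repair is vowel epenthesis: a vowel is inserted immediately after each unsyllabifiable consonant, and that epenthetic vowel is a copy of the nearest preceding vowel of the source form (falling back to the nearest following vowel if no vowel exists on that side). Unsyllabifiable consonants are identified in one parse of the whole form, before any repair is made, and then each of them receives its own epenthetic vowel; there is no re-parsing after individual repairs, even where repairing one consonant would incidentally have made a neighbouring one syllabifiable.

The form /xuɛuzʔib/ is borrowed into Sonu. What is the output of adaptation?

Syllabifying with onset maximization leaves /z/, /b/ stranded (only a nasal (/m/, /n/, or /ŋ/) is licensed in coda position; onsets are limited to one consonant).
Each unlicensed consonant becomes the onset of a new syllable: /z/ → /zu/, /b/ → /bi/.

xuɛuzuʔibi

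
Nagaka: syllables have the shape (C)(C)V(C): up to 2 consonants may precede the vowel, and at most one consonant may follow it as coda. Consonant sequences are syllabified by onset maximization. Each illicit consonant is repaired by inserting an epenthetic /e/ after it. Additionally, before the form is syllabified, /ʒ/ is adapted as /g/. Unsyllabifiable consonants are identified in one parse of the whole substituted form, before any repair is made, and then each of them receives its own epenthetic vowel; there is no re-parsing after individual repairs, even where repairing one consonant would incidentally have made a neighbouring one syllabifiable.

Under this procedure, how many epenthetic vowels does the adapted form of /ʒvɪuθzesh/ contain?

1

After substitution the input is /gvɪuθzesh/.
The unsyllabifiable consonants are /h/; each receives one epenthetic vowel.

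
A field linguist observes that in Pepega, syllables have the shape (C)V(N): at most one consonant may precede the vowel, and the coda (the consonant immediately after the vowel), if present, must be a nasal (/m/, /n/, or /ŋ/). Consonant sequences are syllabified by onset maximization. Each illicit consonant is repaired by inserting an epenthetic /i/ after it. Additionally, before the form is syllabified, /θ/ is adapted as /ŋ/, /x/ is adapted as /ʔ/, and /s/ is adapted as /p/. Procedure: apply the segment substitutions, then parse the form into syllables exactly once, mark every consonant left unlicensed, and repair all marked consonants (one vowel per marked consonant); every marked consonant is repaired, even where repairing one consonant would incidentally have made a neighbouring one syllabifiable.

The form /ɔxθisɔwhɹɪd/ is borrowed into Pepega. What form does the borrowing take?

Substitution: /x/ → /ʔ/, /θ/ → /ŋ/, /s/ → /p/, giving /ɔʔŋipɔwhɹɪd/.
Under (C)V(N), the unsyllabifiable consonants are /ʔ/, /w/, /h/, /d/ (only a nasal (/m/, /n/, or /ŋ/) is licensed in coda position; onsets are limited to one consonant).
Epenthesis after each stranded consonant: /ʔ/ → /ʔi/, /w/ → /wi/, /h/ → /hi/, /d/ → /di/.

ɔʔiŋipɔwihiɹɪdi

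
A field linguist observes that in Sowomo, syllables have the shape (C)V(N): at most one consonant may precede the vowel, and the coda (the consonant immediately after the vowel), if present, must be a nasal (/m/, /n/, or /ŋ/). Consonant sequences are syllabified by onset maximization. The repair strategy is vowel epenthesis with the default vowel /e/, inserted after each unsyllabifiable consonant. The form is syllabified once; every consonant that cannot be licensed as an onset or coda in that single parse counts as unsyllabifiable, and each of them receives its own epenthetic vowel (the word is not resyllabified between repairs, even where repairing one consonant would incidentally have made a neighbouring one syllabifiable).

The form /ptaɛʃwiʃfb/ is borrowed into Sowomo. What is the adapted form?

Under (C)V(N), the unsyllabifiable consonants are /p/, /ʃ/, /ʃ/, /f/, /b/ (only a nasal (/m/, /n/, or /ŋ/) is licensed in coda position; onsets are limited to one consonant).
Epenthesis after each stranded consonant: /p/ → /pe/, /ʃ/ → /ʃe/, /ʃ/ → /ʃe/, /f/ → /fe/, /b/ → /be/.

petaɛʃewiʃefebe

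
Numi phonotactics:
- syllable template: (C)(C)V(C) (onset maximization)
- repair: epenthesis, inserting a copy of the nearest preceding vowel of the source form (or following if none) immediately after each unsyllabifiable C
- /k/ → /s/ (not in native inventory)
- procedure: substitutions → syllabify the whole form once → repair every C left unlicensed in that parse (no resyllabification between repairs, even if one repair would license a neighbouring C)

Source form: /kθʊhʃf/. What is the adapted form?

Substitution: /k/ → /s/, giving /sθʊhʃf/.
The consonants /ʃ/, /f/ cannot be parsed into a legal (C)(C)V(C) syllable (at most one coda consonant is licensed; onsets may contain at most 2 consonants).
Epenthesis after each stranded consonant: /ʃ/ → /ʃʊ/, /f/ → /fʊ/.

sθʊhʃʊfʊ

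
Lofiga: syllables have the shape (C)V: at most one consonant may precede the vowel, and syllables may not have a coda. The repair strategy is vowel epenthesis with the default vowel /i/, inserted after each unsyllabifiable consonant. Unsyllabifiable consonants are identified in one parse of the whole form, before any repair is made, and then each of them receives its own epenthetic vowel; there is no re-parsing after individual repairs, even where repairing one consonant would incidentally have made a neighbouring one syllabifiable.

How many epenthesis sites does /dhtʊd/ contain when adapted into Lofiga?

The unsyllabifiable consonants are /d/, /h/, /d/; each receives one epenthetic vowel.

3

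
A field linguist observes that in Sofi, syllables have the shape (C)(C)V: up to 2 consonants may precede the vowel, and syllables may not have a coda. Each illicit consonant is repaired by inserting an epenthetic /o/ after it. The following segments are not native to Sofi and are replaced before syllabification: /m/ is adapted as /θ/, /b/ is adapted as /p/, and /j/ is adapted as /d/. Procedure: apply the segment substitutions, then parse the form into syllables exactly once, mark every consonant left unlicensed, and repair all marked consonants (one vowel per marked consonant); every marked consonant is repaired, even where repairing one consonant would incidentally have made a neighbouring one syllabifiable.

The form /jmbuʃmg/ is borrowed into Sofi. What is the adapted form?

doθpuʃoθogo

Substitution: /j/ → /d/, /m/ → /θ/, /b/ → /p/, giving /dθpuʃθg/.
Syllabifying with onset maximization leaves /d/, /ʃ/, /θ/, /g/ stranded (no codas are permitted; onsets may contain at most 2 consonants).
Each unlicensed consonant becomes the onset of a new syllable: /d/ → /do/, /ʃ/ → /ʃo/, /θ/ → /θo/, /g/ → /go/.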